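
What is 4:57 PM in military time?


16:57

Input: 4:57 PM
PM: 4 + 12 = 16


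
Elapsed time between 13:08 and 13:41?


End time in minutes: 13×60 + 41 = 821
Start time in minutes: 13×60 + 8 = 788
Difference = 821 - 788 = 33 minutes
= 0 hours 33 minutes

0h 33m


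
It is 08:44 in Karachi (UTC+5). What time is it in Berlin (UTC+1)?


04:44

Time difference = UTC+1 - UTC+5 = -4 hours
New hour = (8 -4) mod 24
= 4 mod 24 = 4
Minutes unchanged → 04:44


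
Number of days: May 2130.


Month: May (month 5)
May has 31 days

31 days


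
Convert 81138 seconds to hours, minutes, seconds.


Hours: 81138 ÷ 3600 = 22 remainder 1938
Minutes: 1938 ÷ 60 = 32 remainder 18
Seconds: 18

22h 32m 18s


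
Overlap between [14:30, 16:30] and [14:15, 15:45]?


Meeting A: 870-990 (in minutes from midnight)
Meeting B: 855-945
Overlap start = max(870, 855) = 870
Overlap end = min(990, 945) = 945
Overlap = max(0, 945 - 870) = 75 min

75 minutes


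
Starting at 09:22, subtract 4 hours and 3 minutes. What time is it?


05:19

Start: 562 minutes from midnight
Subtract: 243 minutes
Remaining: 562 - 243 = 319
Hours: 5, Minutes: 19


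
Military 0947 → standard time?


9:47 AM

Hour: 9
9 < 12 → AM


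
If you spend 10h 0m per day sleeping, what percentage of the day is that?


41.7%

Time: 600 minutes
Day: 1440 minutes
Percentage = (600/1440) × 100 ≈ 41.7%


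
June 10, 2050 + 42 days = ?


Start: June 10, 2050
Add 42 days
June 10 → July 1: 30 - 10 + 1 = 21 days (42 - 21 = 21 left)
July 1 + 21 = July 22, 2050

July 22, 2050


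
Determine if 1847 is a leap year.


Rules: divisible by 4 AND (not by 100 OR by 400)
1847 ÷ 4 = 461 remainder 3 → not divisible by 4
Not divisible by 4 → not a leap year

No


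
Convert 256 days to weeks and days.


36 weeks 4 days

Weeks: 256 ÷ 7 = 36 remainder 4


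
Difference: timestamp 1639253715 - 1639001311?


Difference = 1639253715 - 1639001311 = 252404 seconds
In hours: 252404 / 3600 ≈ 70.1
In days: 252404 / 86400 ≈ 2.92

252404 seconds (70.1 hours / 2.92 days)


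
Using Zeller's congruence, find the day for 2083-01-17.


Zeller's congruence:
q=17, m=13, k=82, j=20
h = (17 + ⌊13×14/5⌋ + 82 + ⌊82/4⌋ + ⌊20/4⌋ - 2×20) mod 7
= (17 + 36 + 82 + 20 + 5 - 40) mod 7
= 120 mod 7 = 1
h=1 → Sunday

Sunday


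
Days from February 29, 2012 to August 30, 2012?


From February 29, 2012 to August 30, 2012
Rest of February 2012: 29 - 29 = 0
Full months: March 31, April 30, May 31, June 30, July 31
Days into August 2012: 30
Total = 0 + 31 + 30 + 31 + 30 + 31 + 30 = 183 days

183 days


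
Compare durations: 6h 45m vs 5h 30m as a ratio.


27:22 (1.23)

Duration 1: 405 minutes
Duration 2: 330 minutes
Ratio = 405:330
GCD = 15
Simplified = 27:22
As a decimal: 27/22 ≈ 1.23


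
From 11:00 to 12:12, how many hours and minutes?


End time in minutes: 12×60 + 12 = 732
Start time in minutes: 11×60 + 0 = 660
Difference = 732 - 660 = 72 minutes
= 1 hours 12 minutes

1h 12m


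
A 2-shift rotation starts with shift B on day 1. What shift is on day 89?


Shift B

Shifts: A, B
Start: B (index 1)
Day 89: (1 + 89 - 1) mod 2
= 89 mod 2
= 1
Index 1 → shift B


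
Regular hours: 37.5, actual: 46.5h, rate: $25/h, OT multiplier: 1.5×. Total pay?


Regular: 37.5h × $25 = $937.50
Overtime: 46.5 - 37.5 = 9.0h
OT pay: 9.0h × $25 × 1.5 = $337.50
Total = $937.50 + $337.50 = $1275.00

$1275.00


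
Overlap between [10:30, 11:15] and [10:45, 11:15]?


Meeting A: 630-675 (in minutes from midnight)
Meeting B: 645-675
Overlap start = max(630, 645) = 645
Overlap end = min(675, 675) = 675
Overlap = max(0, 675 - 645) = 30 min

30 minutes


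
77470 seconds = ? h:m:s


21h 31m 10s

Hours: 77470 ÷ 3600 = 21 remainder 1870
Minutes: 1870 ÷ 60 = 31 remainder 10
Seconds: 10


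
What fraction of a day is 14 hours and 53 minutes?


0.6201 (62.01%)

Total minutes: 14×60 + 53 = 893
Day = 24×60 = 1440 minutes
Fraction = 893/1440 ≈ 0.6201
As a percentage: 893/1440 × 100 ≈ 62.01%


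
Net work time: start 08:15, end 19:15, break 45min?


10h 15m (615 minutes)

Total time = (19×60+15) - (8×60+15)
= 1155 - 495 = 660 min
Minus break: 660 - 45 = 615 min
= 10h 15m


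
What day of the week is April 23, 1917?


Monday

Zeller's congruence:
q=23, m=4, k=17, j=19
h = (23 + ⌊13×5/5⌋ + 17 + ⌊17/4⌋ + ⌊19/4⌋ - 2×19) mod 7
= (23 + 13 + 17 + 4 + 4 - 38) mod 7
= 23 mod 7 = 2
h=2 → Monday


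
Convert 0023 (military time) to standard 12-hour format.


Hour: 0
0 → 12 AM (midnight)

12:23 AM


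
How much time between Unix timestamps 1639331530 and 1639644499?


Difference = 1639644499 - 1639331530 = 312969 seconds
In hours: 312969 / 3600 ≈ 86.9
In days: 312969 / 86400 ≈ 3.62

312969 seconds (86.9 hours / 3.62 days)


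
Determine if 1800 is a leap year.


No

Rules: divisible by 4 AND (not by 100 OR by 400)
1800 ÷ 4 = 450 exactly → divisible by 4
1800 ÷ 100 = 18 exactly → divisible by 100
1800 ÷ 400 = 4 remainder 200 → not divisible by 400
Divisible by 100 but not by 400 → not a leap year


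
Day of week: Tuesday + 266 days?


Tuesday

Start: Tuesday (index 1)
(1 + 266) mod 7
= 267 mod 7
= 1
Index 1 → Tuesday


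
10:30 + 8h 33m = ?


19:03

Start: 630 minutes from midnight
Add: 513 minutes
Total: 1143 minutes
Hours: 1143 ÷ 60 = 19 remainder 3


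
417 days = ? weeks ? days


Weeks: 417 ÷ 7 = 59 remainder 4

59 weeks 4 days


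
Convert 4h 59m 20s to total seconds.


17960 seconds

Hours: 4 × 3600 = 14400
Minutes: 59 × 60 = 3540
Seconds: 20
Total = 14400 + 3540 + 20 = 17960


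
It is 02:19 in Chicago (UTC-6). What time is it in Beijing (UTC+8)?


Time difference = UTC+8 - UTC-6 = +14 hours
New hour = (2 + 14) mod 24
= 16 mod 24 = 16
Minutes unchanged → 16:19

16:19


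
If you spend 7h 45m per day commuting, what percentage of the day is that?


Time: 465 minutes
Day: 1440 minutes
Percentage = (465/1440) × 100 ≈ 32.3%

32.3%


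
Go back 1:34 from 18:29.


Start: 1109 minutes from midnight
Subtract: 94 minutes
Remaining: 1109 - 94 = 1015
Hours: 16, Minutes: 55

16:55


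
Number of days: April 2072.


30 days

Month: April (month 4)
April has 30 days


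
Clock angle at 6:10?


Hour hand = 6×30 + 10×0.5 = 185.0°
Minute hand = 10×6 = 60°
Difference = |185.0 - 60| = 125.0°

125.0°


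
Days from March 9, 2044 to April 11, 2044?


From March 9, 2044 to April 11, 2044
Rest of March 2044: 31 - 9 = 22
Days into April 2044: 11
Total = 22 + 11 = 33 days

33 days


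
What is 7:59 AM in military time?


07:59

Input: 7:59 AM
AM hour stays: 7


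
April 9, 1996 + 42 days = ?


May 21, 1996

Start: April 9, 1996
Add 42 days
April 9 → May 1: 30 - 9 + 1 = 22 days (42 - 22 = 20 left)
May 1 + 20 = May 21, 1996


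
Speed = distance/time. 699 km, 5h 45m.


121.6 km/h

Distance: 699 km
Time: 5h 45m = 345 min = 345/60 = 23/4 hours
Speed = 699 ÷ (23/4) = 699 × 4 / 23 = 2796/23 ≈ 121.6 km/h


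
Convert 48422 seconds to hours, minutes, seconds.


13h 27m 2s

Hours: 48422 ÷ 3600 = 13 remainder 1622
Minutes: 1622 ÷ 60 = 27 remainder 2
Seconds: 2


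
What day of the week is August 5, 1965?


Zeller's congruence:
q=5, m=8, k=65, j=19
h = (5 + ⌊13×9/5⌋ + 65 + ⌊65/4⌋ + ⌊19/4⌋ - 2×19) mod 7
= (5 + 23 + 65 + 16 + 4 - 38) mod 7
= 75 mod 7 = 5
h=5 → Thursday

Thursday


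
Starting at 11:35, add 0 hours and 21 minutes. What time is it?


Start: 695 minutes from midnight
Add: 21 minutes
Total: 716 minutes
Hours: 716 ÷ 60 = 11 remainder 56

11:56


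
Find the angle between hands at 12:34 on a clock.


173.0°

Hour hand (12 ≡ 0 on the dial): 0×30 + 34×0.5 = 17.0°
Minute hand = 34×6 = 204°
Difference = |17.0 - 204| = 187.0°
Since > 180°: 360 - 187.0 = 173.0°


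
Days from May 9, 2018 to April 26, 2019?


From May 9, 2018 to April 26, 2019
Rest of May 2018: 31 - 9 = 22
Full months: June 30, July 31, August 31, September 30, October 31, November 30, December 31, January 31, February 2019 28, March 31
Days into April 2019: 26
Total = 22 + 30 + 31 + 31 + 30 + 31 + 30 + 31 + 31 + 28 + 31 + 26 = 352 days

352 days


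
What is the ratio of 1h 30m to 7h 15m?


6:29 (0.21)

Duration 1: 90 minutes
Duration 2: 435 minutes
Ratio = 90:435
GCD = 15
Simplified = 6:29
As a decimal: 6/29 ≈ 0.21


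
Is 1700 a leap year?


Rules: divisible by 4 AND (not by 100 OR by 400)
1700 ÷ 4 = 425 exactly → divisible by 4
1700 ÷ 100 = 17 exactly → divisible by 100
1700 ÷ 400 = 4 remainder 100 → not divisible by 400
Divisible by 100 but not by 400 → not a leap year

No


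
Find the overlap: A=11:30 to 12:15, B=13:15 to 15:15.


0 minutes

Meeting A: 690-735 (in minutes from midnight)
Meeting B: 795-915
Overlap start = max(690, 795) = 795
Overlap end = min(735, 915) = 735
Overlap = max(0, 735 - 795) = 0 min


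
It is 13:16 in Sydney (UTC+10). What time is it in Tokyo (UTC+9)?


Time difference = UTC+9 - UTC+10 = -1 hours
New hour = (13 -1) mod 24
= 12 mod 24 = 12
Minutes unchanged → 12:16

12:16


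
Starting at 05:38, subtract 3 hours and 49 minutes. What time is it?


Start: 338 minutes from midnight
Subtract: 229 minutes
Remaining: 338 - 229 = 109
Hours: 1, Minutes: 49

01:49


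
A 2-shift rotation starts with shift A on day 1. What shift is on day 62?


Shifts: A, B
Start: A (index 0)
Day 62: (0 + 62 - 1) mod 2
= 61 mod 2
= 1
Index 1 → shift B

Shift B


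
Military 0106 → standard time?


1:06 AM

Hour: 1
1 < 12 → AM


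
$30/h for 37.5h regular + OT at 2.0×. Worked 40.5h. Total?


Regular: 37.5h × $30 = $1125.00
Overtime: 40.5 - 37.5 = 3.0h
OT pay: 3.0h × $30 × 2.0 = $180.00
Total = $1125.00 + $180.00 = $1305.00

$1305.00


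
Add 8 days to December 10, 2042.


Start: December 10, 2042
Add 8 days
December 10 + 8 = December 18, 2042

December 18, 2042


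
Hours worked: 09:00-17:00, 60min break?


7h 0m (420 minutes)

Total time = (17×60+0) - (9×60+0)
= 1020 - 540 = 480 min
Minus break: 480 - 60 = 420 min
= 7h 0m


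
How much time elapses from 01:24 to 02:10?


0h 46m

End time in minutes: 2×60 + 10 = 130
Start time in minutes: 1×60 + 24 = 84
Difference = 130 - 84 = 46 minutes
= 0 hours 46 minutes


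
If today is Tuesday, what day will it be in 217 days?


Start: Tuesday (index 1)
(1 + 217) mod 7
= 218 mod 7
= 1
Index 1 → Tuesday

Tuesday


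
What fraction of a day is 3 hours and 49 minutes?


Total minutes: 3×60 + 49 = 229
Day = 24×60 = 1440 minutes
Fraction = 229/1440 ≈ 0.1590
As a percentage: 229/1440 × 100 ≈ 15.90%

0.1590 (15.90%)


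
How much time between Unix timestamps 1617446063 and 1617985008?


Difference = 1617985008 - 1617446063 = 538945 seconds
In hours: 538945 / 3600 ≈ 149.7
In days: 538945 / 86400 ≈ 6.24

538945 seconds (149.7 hours / 6.24 days)


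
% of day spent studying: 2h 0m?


8.3%

Time: 120 minutes
Day: 1440 minutes
Percentage = (120/1440) × 100 ≈ 8.3%


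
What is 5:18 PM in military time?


17:18

Input: 5:18 PM
PM: 5 + 12 = 17


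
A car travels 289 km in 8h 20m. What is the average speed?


34.7 km/h

Distance: 289 km
Time: 8h 20m = 500 min = 500/60 = 25/3 hours
Speed = 289 ÷ (25/3) = 289 × 3 / 25 = 867/25 ≈ 34.7 km/h


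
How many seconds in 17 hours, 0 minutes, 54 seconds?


61254 seconds

Hours: 17 × 3600 = 61200
Minutes: 0 × 60 = 0
Seconds: 54
Total = 61200 + 0 + 54 = 61254


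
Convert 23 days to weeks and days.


3 weeks 2 days

Weeks: 23 ÷ 7 = 3 remainder 2


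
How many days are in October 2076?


31 days

Month: October (month 10)
October has 31 days


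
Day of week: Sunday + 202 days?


Saturday

Start: Sunday (index 6)
(6 + 202) mod 7
= 208 mod 7
= 5
Index 5 → Saturday


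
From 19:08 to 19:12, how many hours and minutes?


End time in minutes: 19×60 + 12 = 1152
Start time in minutes: 19×60 + 8 = 1148
Difference = 1152 - 1148 = 4 minutes
= 0 hours 4 minutes

0h 4m


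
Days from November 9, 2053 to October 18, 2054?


343 days

From November 9, 2053 to October 18, 2054
Rest of November 2053: 30 - 9 = 21
Full months: December 31, January 31, February 2054 28, March 31, April 30, May 31, June 30, July 31, August 31, September 30
Days into October 2054: 18
Total = 21 + 31 + 31 + 28 + 31 + 30 + 31 + 30 + 31 + 31 + 30 + 18 = 343 days


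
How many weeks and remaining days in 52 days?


Weeks: 52 ÷ 7 = 7 remainder 3

7 weeks 3 days


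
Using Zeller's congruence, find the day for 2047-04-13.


Saturday

Zeller's congruence:
q=13, m=4, k=47, j=20
h = (13 + ⌊13×5/5⌋ + 47 + ⌊47/4⌋ + ⌊20/4⌋ - 2×20) mod 7
= (13 + 13 + 47 + 11 + 5 - 40) mod 7
= 49 mod 7 = 0
h=0 → Saturday


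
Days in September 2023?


30 days

Month: September (month 9)
September has 30 days


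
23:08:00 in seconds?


83280 seconds

Hours: 23 × 3600 = 82800
Minutes: 8 × 60 = 480
Seconds: 0
Total = 82800 + 480 + 0 = 83280


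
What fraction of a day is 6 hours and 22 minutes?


0.2653 (26.53%)

Total minutes: 6×60 + 22 = 382
Day = 24×60 = 1440 minutes
Fraction = 382/1440 ≈ 0.2653
As a percentage: 382/1440 × 100 ≈ 26.53%


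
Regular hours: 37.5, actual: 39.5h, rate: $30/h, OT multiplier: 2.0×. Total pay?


Regular: 37.5h × $30 = $1125.00
Overtime: 39.5 - 37.5 = 2.0h
OT pay: 2.0h × $30 × 2.0 = $120.00
Total = $1125.00 + $120.00 = $1245.00

$1245.00


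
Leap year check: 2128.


Yes

Rules: divisible by 4 AND (not by 100 OR by 400)
2128 ÷ 4 = 532 exactly → divisible by 4
2128 ÷ 100 = 21 remainder 28 → not divisible by 100
Divisible by 4 but not by 100 → leap year


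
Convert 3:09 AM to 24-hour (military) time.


03:09

Input: 3:09 AM
AM hour stays: 3


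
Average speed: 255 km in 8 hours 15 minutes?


30.9 km/h

Distance: 255 km
Time: 8h 15m = 495 min = 495/60 = 33/4 hours
Speed = 255 ÷ (33/4) = 255 × 4 / 33 = 1020/33 ≈ 30.9 km/h


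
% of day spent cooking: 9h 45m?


Time: 585 minutes
Day: 1440 minutes
Percentage = (585/1440) × 100 ≈ 40.6%

40.6%


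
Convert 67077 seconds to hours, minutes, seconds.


Hours: 67077 ÷ 3600 = 18 remainder 2277
Minutes: 2277 ÷ 60 = 37 remainder 57
Seconds: 57

18h 37m 57s


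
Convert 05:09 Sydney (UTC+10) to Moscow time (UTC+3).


22:09 (previous day)

Time difference = UTC+3 - UTC+10 = -7 hours
New hour = (5 -7) mod 24
= -2 mod 24 = 22
Minutes unchanged → 22:09; -2 < 0 → previous day


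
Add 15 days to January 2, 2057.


Start: January 2, 2057
Add 15 days
January 2 + 15 = January 17, 2057

January 17, 2057


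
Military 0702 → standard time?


7:02 AM

Hour: 7
7 < 12 → AM


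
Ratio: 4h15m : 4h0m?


17:16 (1.06)

Duration 1: 255 minutes
Duration 2: 240 minutes
Ratio = 255:240
GCD = 15
Simplified = 17:16
As a decimal: 17/16 ≈ 1.06


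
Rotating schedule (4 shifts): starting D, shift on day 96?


Shifts: A, B, C, D
Start: D (index 3)
Day 96: (3 + 96 - 1) mod 4
= 98 mod 4
= 2
Index 2 → shift C

Shift C


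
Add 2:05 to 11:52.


13:57

Start: 712 minutes from midnight
Add: 125 minutes
Total: 837 minutes
Hours: 837 ÷ 60 = 13 remainder 57


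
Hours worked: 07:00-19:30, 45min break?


11h 45m (705 minutes)

Total time = (19×60+30) - (7×60+0)
= 1170 - 420 = 750 min
Minus break: 750 - 45 = 705 min
= 11h 45m


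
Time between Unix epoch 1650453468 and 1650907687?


454219 seconds (126.2 hours / 5.26 days)

Difference = 1650907687 - 1650453468 = 454219 seconds
In hours: 454219 / 3600 ≈ 126.2
In days: 454219 / 86400 ≈ 5.26


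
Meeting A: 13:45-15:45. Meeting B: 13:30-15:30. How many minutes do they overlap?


105 minutes

Meeting A: 825-945 (in minutes from midnight)
Meeting B: 810-930
Overlap start = max(825, 810) = 825
Overlap end = min(945, 930) = 930
Overlap = max(0, 930 - 825) = 105 min


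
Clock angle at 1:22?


91.0°

Hour hand = 1×30 + 22×0.5 = 41.0°
Minute hand = 22×6 = 132°
Difference = |41.0 - 132| = 91.0°


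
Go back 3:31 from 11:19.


Start: 679 minutes from midnight
Subtract: 211 minutes
Remaining: 679 - 211 = 468
Hours: 7, Minutes: 48

07:48


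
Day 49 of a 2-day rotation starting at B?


Shift B

Shifts: A, B
Start: B (index 1)
Day 49: (1 + 49 - 1) mod 2
= 49 mod 2
= 1
Index 1 → shift B


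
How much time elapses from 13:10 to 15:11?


End time in minutes: 15×60 + 11 = 911
Start time in minutes: 13×60 + 10 = 790
Difference = 911 - 790 = 121 minutes
= 2 hours 1 minutes

2h 1m


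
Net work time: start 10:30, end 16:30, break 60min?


Total time = (16×60+30) - (10×60+30)
= 990 - 630 = 360 min
Minus break: 360 - 60 = 300 min
= 5h 0m

5h 0m (300 minutes)


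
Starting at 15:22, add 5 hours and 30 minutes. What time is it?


20:52

Start: 922 minutes from midnight
Add: 330 minutes
Total: 1252 minutes
Hours: 1252 ÷ 60 = 20 remainder 52


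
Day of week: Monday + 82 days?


Saturday

Start: Monday (index 0)
(0 + 82) mod 7
= 82 mod 7
= 5
Index 5 → Saturday


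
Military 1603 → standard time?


Hour: 16
16 - 12 = 4 → PM

4:03 PM


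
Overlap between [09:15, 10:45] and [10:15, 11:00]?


Meeting A: 555-645 (in minutes from midnight)
Meeting B: 615-660
Overlap start = max(555, 615) = 615
Overlap end = min(645, 660) = 645
Overlap = max(0, 645 - 615) = 30 min

30 minutes


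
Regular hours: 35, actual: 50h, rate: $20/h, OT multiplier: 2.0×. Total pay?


$1300.00

Regular: 35h × $20 = $700.00
Overtime: 50 - 35 = 15h
OT pay: 15h × $20 × 2.0 = $600.00
Total = $700.00 + $600.00 = $1300.00


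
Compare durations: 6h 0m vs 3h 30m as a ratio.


Duration 1: 360 minutes
Duration 2: 210 minutes
Ratio = 360:210
GCD = 30
Simplified = 12:7
As a decimal: 12/7 ≈ 1.71

12:7 (1.71)


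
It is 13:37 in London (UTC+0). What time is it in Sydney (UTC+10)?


23:37

Time difference = UTC+10 - UTC+0 = +10 hours
New hour = (13 + 10) mod 24
= 23 mod 24 = 23
Minutes unchanged → 23:37


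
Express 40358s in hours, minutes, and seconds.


11h 12m 38s

Hours: 40358 ÷ 3600 = 11 remainder 758
Minutes: 758 ÷ 60 = 12 remainder 38
Seconds: 38


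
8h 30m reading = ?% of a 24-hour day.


35.4%

Time: 510 minutes
Day: 1440 minutes
Percentage = (510/1440) × 100 ≈ 35.4%


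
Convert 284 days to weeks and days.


40 weeks 4 days

Weeks: 284 ÷ 7 = 40 remainder 4


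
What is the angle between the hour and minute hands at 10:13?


Hour hand = 10×30 + 13×0.5 = 306.5°
Minute hand = 13×6 = 78°
Difference = |306.5 - 78| = 228.5°
Since > 180°: 360 - 228.5 = 131.5°

131.5°


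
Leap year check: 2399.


No

Rules: divisible by 4 AND (not by 100 OR by 400)
2399 ÷ 4 = 599 remainder 3 → not divisible by 4
Not divisible by 4 → not a leap year


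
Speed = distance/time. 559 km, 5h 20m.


Distance: 559 km
Time: 5h 20m = 320 min = 320/60 = 16/3 hours
Speed = 559 ÷ (16/3) = 559 × 3 / 16 = 1677/16 ≈ 104.8 km/h

104.8 km/h


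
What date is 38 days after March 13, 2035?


April 20, 2035

Start: March 13, 2035
Add 38 days
March 13 → April 1: 31 - 13 + 1 = 19 days (38 - 19 = 19 left)
April 1 + 19 = April 20, 2035


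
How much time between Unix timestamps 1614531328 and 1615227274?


Difference = 1615227274 - 1614531328 = 695946 seconds
In hours: 695946 / 3600 ≈ 193.3
In days: 695946 / 86400 ≈ 8.05

695946 seconds (193.3 hours / 8.05 days)


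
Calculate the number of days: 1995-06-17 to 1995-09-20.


From June 17, 1995 to September 20, 1995
Rest of June 1995: 30 - 17 = 13
Full months: July 31, August 31
Days into September 1995: 20
Total = 13 + 31 + 31 + 20 = 95 days

95 days


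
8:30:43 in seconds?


Hours: 8 × 3600 = 28800
Minutes: 30 × 60 = 1800
Seconds: 43
Total = 28800 + 1800 + 43 = 30643

30643 seconds


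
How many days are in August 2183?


Month: August (month 8)
August has 31 days

31 days


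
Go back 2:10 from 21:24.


19:14

Start: 1284 minutes from midnight
Subtract: 130 minutes
Remaining: 1284 - 130 = 1154
Hours: 19, Minutes: 14


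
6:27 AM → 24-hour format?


06:27

Input: 6:27 AM
AM hour stays: 6


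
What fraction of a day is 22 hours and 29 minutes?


0.9368 (93.68%)

Total minutes: 22×60 + 29 = 1349
Day = 24×60 = 1440 minutes
Fraction = 1349/1440 ≈ 0.9368
As a percentage: 1349/1440 × 100 ≈ 93.68%


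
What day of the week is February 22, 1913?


Zeller's congruence:
q=22, m=14, k=12, j=19
h = (22 + ⌊13×15/5⌋ + 12 + ⌊12/4⌋ + ⌊19/4⌋ - 2×19) mod 7
= (22 + 39 + 12 + 3 + 4 - 38) mod 7
= 42 mod 7 = 0
h=0 → Saturday

Saturday


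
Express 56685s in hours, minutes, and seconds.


15h 44m 45s

Hours: 56685 ÷ 3600 = 15 remainder 2685
Minutes: 2685 ÷ 60 = 44 remainder 45
Seconds: 45


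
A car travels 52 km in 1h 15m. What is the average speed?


Distance: 52 km
Time: 1h 15m = 75 min = 75/60 = 5/4 hours
Speed = 52 ÷ (5/4) = 52 × 4 / 5 = 208/5 = 41.6 km/h

41.6 km/h


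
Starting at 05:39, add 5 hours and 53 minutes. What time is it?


11:32

Start: 339 minutes from midnight
Add: 353 minutes
Total: 692 minutes
Hours: 692 ÷ 60 = 11 remainder 32


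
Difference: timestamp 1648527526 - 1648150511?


377015 seconds (104.7 hours / 4.36 days)

Difference = 1648527526 - 1648150511 = 377015 seconds
In hours: 377015 / 3600 ≈ 104.7
In days: 377015 / 86400 ≈ 4.36


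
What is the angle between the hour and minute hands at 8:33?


58.5°

Hour hand = 8×30 + 33×0.5 = 256.5°
Minute hand = 33×6 = 198°
Difference = |256.5 - 198| = 58.5°


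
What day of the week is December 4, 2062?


Monday

Zeller's congruence:
q=4, m=12, k=62, j=20
h = (4 + ⌊13×13/5⌋ + 62 + ⌊62/4⌋ + ⌊20/4⌋ - 2×20) mod 7
= (4 + 33 + 62 + 15 + 5 - 40) mod 7
= 79 mod 7 = 2
h=2 → Monday


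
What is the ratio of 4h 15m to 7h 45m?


Duration 1: 255 minutes
Duration 2: 465 minutes
Ratio = 255:465
GCD = 15
Simplified = 17:31
As a decimal: 17/31 ≈ 0.55

17:31 (0.55)


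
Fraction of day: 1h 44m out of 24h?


Total minutes: 1×60 + 44 = 104
Day = 24×60 = 1440 minutes
Fraction = 104/1440 ≈ 0.0722
As a percentage: 104/1440 × 100 ≈ 7.22%

0.0722 (7.22%)


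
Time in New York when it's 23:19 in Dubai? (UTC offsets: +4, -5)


Time difference = UTC-5 - UTC+4 = -9 hours
New hour = (23 -9) mod 24
= 14 mod 24 = 14
Minutes unchanged → 14:19

14:19


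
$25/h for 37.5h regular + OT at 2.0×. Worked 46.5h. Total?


Regular: 37.5h × $25 = $937.50
Overtime: 46.5 - 37.5 = 9.0h
OT pay: 9.0h × $25 × 2.0 = $450.00
Total = $937.50 + $450.00 = $1387.50

$1387.50


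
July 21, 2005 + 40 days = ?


Start: July 21, 2005
Add 40 days
July 21 → August 1: 31 - 21 + 1 = 11 days (40 - 11 = 29 left)
August 1 + 29 = August 30, 2005

August 30, 2005


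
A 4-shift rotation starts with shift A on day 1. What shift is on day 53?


Shift A

Shifts: A, B, C, D
Start: A (index 0)
Day 53: (0 + 53 - 1) mod 4
= 52 mod 4
= 0
Index 0 → shift A


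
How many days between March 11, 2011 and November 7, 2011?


From March 11, 2011 to November 7, 2011
Rest of March 2011: 31 - 11 = 20
Full months: April 30, May 31, June 30, July 31, August 31, September 30, October 31
Days into November 2011: 7
Total = 20 + 30 + 31 + 30 + 31 + 31 + 30 + 31 + 7 = 241 days

241 days


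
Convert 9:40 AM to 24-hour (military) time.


Input: 9:40 AM
AM hour stays: 9

09:40


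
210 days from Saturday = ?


Saturday

Start: Saturday (index 5)
(5 + 210) mod 7
= 215 mod 7
= 5
Index 5 → Saturday


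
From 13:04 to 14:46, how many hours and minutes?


1h 42m

End time in minutes: 14×60 + 46 = 886
Start time in minutes: 13×60 + 4 = 784
Difference = 886 - 784 = 102 minutes
= 1 hours 42 minutes


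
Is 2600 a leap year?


Rules: divisible by 4 AND (not by 100 OR by 400)
2600 ÷ 4 = 650 exactly → divisible by 4
2600 ÷ 100 = 26 exactly → divisible by 100
2600 ÷ 400 = 6 remainder 200 → not divisible by 400
Divisible by 100 but not by 400 → not a leap year

No


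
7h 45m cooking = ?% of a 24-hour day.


32.3%

Time: 465 minutes
Day: 1440 minutes
Percentage = (465/1440) × 100 ≈ 32.3%


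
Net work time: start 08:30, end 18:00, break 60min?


Total time = (18×60+0) - (8×60+30)
= 1080 - 510 = 570 min
Minus break: 570 - 60 = 510 min
= 8h 30m

8h 30m (510 minutes)


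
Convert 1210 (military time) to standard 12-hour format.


12:10 PM

Hour: 12
12 → 12 PM (noon)


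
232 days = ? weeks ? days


33 weeks 1 days

Weeks: 232 ÷ 7 = 33 remainder 1


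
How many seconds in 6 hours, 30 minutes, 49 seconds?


Hours: 6 × 3600 = 21600
Minutes: 30 × 60 = 1800
Seconds: 49
Total = 21600 + 1800 + 49 = 23449

23449 seconds


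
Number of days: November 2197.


30 days

Month: November (month 11)
November has 30 days


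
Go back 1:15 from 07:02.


05:47

Start: 422 minutes from midnight
Subtract: 75 minutes
Remaining: 422 - 75 = 347
Hours: 5, Minutes: 47


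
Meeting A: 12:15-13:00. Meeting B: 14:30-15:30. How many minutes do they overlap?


0 minutes

Meeting A: 735-780 (in minutes from midnight)
Meeting B: 870-930
Overlap start = max(735, 870) = 870
Overlap end = min(780, 930) = 780
Overlap = max(0, 780 - 870) = 0 min


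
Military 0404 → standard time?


4:04 AM

Hour: 4
4 < 12 → AM


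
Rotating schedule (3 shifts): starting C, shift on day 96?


Shift B

Shifts: A, B, C
Start: C (index 2)
Day 96: (2 + 96 - 1) mod 3
= 97 mod 3
= 1
Index 1 → shift B


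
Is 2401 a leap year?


No

Rules: divisible by 4 AND (not by 100 OR by 400)
2401 ÷ 4 = 600 remainder 1 → not divisible by 4
Not divisible by 4 → not a leap year


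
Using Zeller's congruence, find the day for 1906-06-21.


Thursday

Zeller's congruence:
q=21, m=6, k=6, j=19
h = (21 + ⌊13×7/5⌋ + 6 + ⌊6/4⌋ + ⌊19/4⌋ - 2×19) mod 7
= (21 + 18 + 6 + 1 + 4 - 38) mod 7
= 12 mod 7 = 5
h=5 → Thursday


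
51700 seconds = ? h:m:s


14h 21m 40s

Hours: 51700 ÷ 3600 = 14 remainder 1300
Minutes: 1300 ÷ 60 = 21 remainder 40
Seconds: 40


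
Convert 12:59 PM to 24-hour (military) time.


12:59

Input: 12:59 PM
12 PM → 12 (noon)


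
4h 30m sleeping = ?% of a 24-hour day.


Time: 270 minutes
Day: 1440 minutes
Percentage = (270/1440) × 100 ≈ 18.8%

18.8%


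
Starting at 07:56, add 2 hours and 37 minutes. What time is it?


10:33

Start: 476 minutes from midnight
Add: 157 minutes
Total: 633 minutes
Hours: 633 ÷ 60 = 10 remainder 33


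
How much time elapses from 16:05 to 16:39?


End time in minutes: 16×60 + 39 = 999
Start time in minutes: 16×60 + 5 = 965
Difference = 999 - 965 = 34 minutes
= 0 hours 34 minutes

0h 34m


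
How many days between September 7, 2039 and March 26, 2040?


From September 7, 2039 to March 26, 2040
Rest of September 2039: 30 - 7 = 23
Full months: October 31, November 30, December 31, January 31, February 2040 29
Days into March 2040: 26
Total = 23 + 31 + 30 + 31 + 31 + 29 + 26 = 201 days

201 days


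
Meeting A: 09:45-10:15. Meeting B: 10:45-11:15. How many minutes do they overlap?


Meeting A: 585-615 (in minutes from midnight)
Meeting B: 645-675
Overlap start = max(585, 645) = 645
Overlap end = min(615, 675) = 615
Overlap = max(0, 615 - 645) = 0 min

0 minutes


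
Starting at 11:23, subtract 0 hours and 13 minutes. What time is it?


Start: 683 minutes from midnight
Subtract: 13 minutes
Remaining: 683 - 13 = 670
Hours: 11, Minutes: 10

11:10


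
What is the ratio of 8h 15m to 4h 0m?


33:16 (2.06)

Duration 1: 495 minutes
Duration 2: 240 minutes
Ratio = 495:240
GCD = 15
Simplified = 33:16
As a decimal: 33/16 ≈ 2.06


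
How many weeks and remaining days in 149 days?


21 weeks 2 days

Weeks: 149 ÷ 7 = 21 remainder 2


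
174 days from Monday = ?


Start: Monday (index 0)
(0 + 174) mod 7
= 174 mod 7
= 6
Index 6 → Sunday

Sunday


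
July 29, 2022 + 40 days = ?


Start: July 29, 2022
Add 40 days
July 29 → August 1: 31 - 29 + 1 = 3 days (40 - 3 = 37 left)
August 1 → September 1: 31 - 1 + 1 = 31 days (37 - 31 = 6 left)
September 1 + 6 = September 7, 2022

September 7, 2022


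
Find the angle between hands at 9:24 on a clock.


Hour hand = 9×30 + 24×0.5 = 282.0°
Minute hand = 24×6 = 144°
Difference = |282.0 - 144| = 138.0°

138.0°


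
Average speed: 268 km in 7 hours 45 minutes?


34.6 km/h

Distance: 268 km
Time: 7h 45m = 465 min = 465/60 = 31/4 hours
Speed = 268 ÷ (31/4) = 268 × 4 / 31 = 1072/31 ≈ 34.6 km/h


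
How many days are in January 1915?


Month: January (month 1)
January has 31 days

31 days


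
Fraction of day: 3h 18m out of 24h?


Total minutes: 3×60 + 18 = 198
Day = 24×60 = 1440 minutes
Fraction = 198/1440 = 0.1375
As a percentage: 198/1440 × 100 = 13.75%

0.1375 (13.75%)


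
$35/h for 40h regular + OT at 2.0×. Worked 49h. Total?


Regular: 40h × $35 = $1400.00
Overtime: 49 - 40 = 9h
OT pay: 9h × $35 × 2.0 = $630.00
Total = $1400.00 + $630.00 = $2030.00

$2030.00


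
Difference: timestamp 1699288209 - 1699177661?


Difference = 1699288209 - 1699177661 = 110548 seconds
In hours: 110548 / 3600 ≈ 30.7
In days: 110548 / 86400 ≈ 1.28

110548 seconds (30.7 hours / 1.28 days)


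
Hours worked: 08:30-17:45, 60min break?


Total time = (17×60+45) - (8×60+30)
= 1065 - 510 = 555 min
Minus break: 555 - 60 = 495 min
= 8h 15m

8h 15m (495 minutes)


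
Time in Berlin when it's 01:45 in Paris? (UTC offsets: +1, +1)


Time difference = UTC+1 - UTC+1 = +0 hours
New hour = (1 + 0) mod 24
= 1 mod 24 = 1
Minutes unchanged → 01:45

01:45


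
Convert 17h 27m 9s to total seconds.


Hours: 17 × 3600 = 61200
Minutes: 27 × 60 = 1620
Seconds: 9
Total = 61200 + 1620 + 9 = 62829

62829 seconds


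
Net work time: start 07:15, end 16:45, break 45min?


Total time = (16×60+45) - (7×60+15)
= 1005 - 435 = 570 min
Minus break: 570 - 45 = 525 min
= 8h 45m

8h 45m (525 minutes)


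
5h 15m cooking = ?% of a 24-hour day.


21.9%

Time: 315 minutes
Day: 1440 minutes
Percentage = (315/1440) × 100 ≈ 21.9%


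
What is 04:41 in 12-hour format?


4:41 AM

Hour: 4
4 < 12 → AM


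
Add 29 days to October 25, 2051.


Start: October 25, 2051
Add 29 days
October 25 → November 1: 31 - 25 + 1 = 7 days (29 - 7 = 22 left)
November 1 + 22 = November 23, 2051

November 23, 2051


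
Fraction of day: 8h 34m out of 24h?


Total minutes: 8×60 + 34 = 514
Day = 24×60 = 1440 minutes
Fraction = 514/1440 ≈ 0.3569
As a percentage: 514/1440 × 100 ≈ 35.69%

0.3569 (35.69%)


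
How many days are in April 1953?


Month: April (month 4)
April has 30 days

30 days


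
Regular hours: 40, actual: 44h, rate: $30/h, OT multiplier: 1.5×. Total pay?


Regular: 40h × $30 = $1200.00
Overtime: 44 - 40 = 4h
OT pay: 4h × $30 × 1.5 = $180.00
Total = $1200.00 + $180.00 = $1380.00

$1380.00


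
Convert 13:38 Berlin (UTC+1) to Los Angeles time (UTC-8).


Time difference = UTC-8 - UTC+1 = -9 hours
New hour = (13 -9) mod 24
= 4 mod 24 = 4
Minutes unchanged → 04:38

04:38


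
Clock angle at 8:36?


42.0°

Hour hand = 8×30 + 36×0.5 = 258.0°
Minute hand = 36×6 = 216°
Difference = |258.0 - 216| = 42.0°


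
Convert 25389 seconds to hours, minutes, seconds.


Hours: 25389 ÷ 3600 = 7 remainder 189
Minutes: 189 ÷ 60 = 3 remainder 9
Seconds: 9

7h 3m 9s


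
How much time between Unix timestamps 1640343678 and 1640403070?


Difference = 1640403070 - 1640343678 = 59392 seconds
In hours: 59392 / 3600 ≈ 16.5
In days: 59392 / 86400 ≈ 0.69

59392 seconds (16.5 hours / 0.69 days)


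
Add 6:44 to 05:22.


12:06

Start: 322 minutes from midnight
Add: 404 minutes
Total: 726 minutes
Hours: 726 ÷ 60 = 12 remainder 6


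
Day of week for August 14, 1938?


Zeller's congruence:
q=14, m=8, k=38, j=19
h = (14 + ⌊13×9/5⌋ + 38 + ⌊38/4⌋ + ⌊19/4⌋ - 2×19) mod 7
= (14 + 23 + 38 + 9 + 4 - 38) mod 7
= 50 mod 7 = 1
h=1 → Sunday

Sunday


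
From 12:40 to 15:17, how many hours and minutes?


2h 37m

End time in minutes: 15×60 + 17 = 917
Start time in minutes: 12×60 + 40 = 760
Difference = 917 - 760 = 157 minutes
= 2 hours 37 minutes


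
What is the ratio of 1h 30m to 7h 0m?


Duration 1: 90 minutes
Duration 2: 420 minutes
Ratio = 90:420
GCD = 30
Simplified = 3:14
As a decimal: 3/14 ≈ 0.21

3:14 (0.21)


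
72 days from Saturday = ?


Monday

Start: Saturday (index 5)
(5 + 72) mod 7
= 77 mod 7
= 0
Index 0 → Monday


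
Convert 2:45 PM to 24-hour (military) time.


14:45

Input: 2:45 PM
PM: 2 + 12 = 14


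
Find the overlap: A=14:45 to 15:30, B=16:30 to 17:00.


0 minutes

Meeting A: 885-930 (in minutes from midnight)
Meeting B: 990-1020
Overlap start = max(885, 990) = 990
Overlap end = min(930, 1020) = 930
Overlap = max(0, 930 - 990) = 0 min


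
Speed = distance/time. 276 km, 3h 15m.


Distance: 276 km
Time: 3h 15m = 195 min = 195/60 = 13/4 hours
Speed = 276 ÷ (13/4) = 276 × 4 / 13 = 1104/13 ≈ 84.9 km/h

84.9 km/h


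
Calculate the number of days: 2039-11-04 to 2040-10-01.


From November 4, 2039 to October 1, 2040
Rest of November 2039: 30 - 4 = 26
Full months: December 31, January 31, February 2040 29, March 31, April 30, May 31, June 30, July 31, August 31, September 30
Days into October 2040: 1
Total = 26 + 31 + 31 + 29 + 31 + 30 + 31 + 30 + 31 + 31 + 30 + 1 = 332 days

332 days


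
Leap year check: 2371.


Rules: divisible by 4 AND (not by 100 OR by 400)
2371 ÷ 4 = 592 remainder 3 → not divisible by 4
Not divisible by 4 → not a leap year

No


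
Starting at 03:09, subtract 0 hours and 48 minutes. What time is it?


Start: 189 minutes from midnight
Subtract: 48 minutes
Remaining: 189 - 48 = 141
Hours: 2, Minutes: 21

02:21


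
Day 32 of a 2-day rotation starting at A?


Shifts: A, B
Start: A (index 0)
Day 32: (0 + 32 - 1) mod 2
= 31 mod 2
= 1
Index 1 → shift B

Shift B


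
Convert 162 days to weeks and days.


Weeks: 162 ÷ 7 = 23 remainder 1

23 weeks 1 days


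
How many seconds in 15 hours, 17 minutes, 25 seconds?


55045 seconds

Hours: 15 × 3600 = 54000
Minutes: 17 × 60 = 1020
Seconds: 25
Total = 54000 + 1020 + 25 = 55045


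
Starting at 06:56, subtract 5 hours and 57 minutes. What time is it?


Start: 416 minutes from midnight
Subtract: 357 minutes
Remaining: 416 - 357 = 59
Hours: 0, Minutes: 59

00:59


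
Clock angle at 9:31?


99.5°

Hour hand = 9×30 + 31×0.5 = 285.5°
Minute hand = 31×6 = 186°
Difference = |285.5 - 186| = 99.5°


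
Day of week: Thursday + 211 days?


Start: Thursday (index 3)
(3 + 211) mod 7
= 214 mod 7
= 4
Index 4 → Friday

Friday


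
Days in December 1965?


31 days

Month: December (month 12)
December has 31 days


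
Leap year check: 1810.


No

Rules: divisible by 4 AND (not by 100 OR by 400)
1810 ÷ 4 = 452 remainder 2 → not divisible by 4
Not divisible by 4 → not a leap year


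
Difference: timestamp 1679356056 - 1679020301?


335755 seconds (93.3 hours / 3.89 days)

Difference = 1679356056 - 1679020301 = 335755 seconds
In hours: 335755 / 3600 ≈ 93.3
In days: 335755 / 86400 ≈ 3.89


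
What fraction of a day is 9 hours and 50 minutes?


0.4097 (40.97%)

Total minutes: 9×60 + 50 = 590
Day = 24×60 = 1440 minutes
Fraction = 590/1440 ≈ 0.4097
As a percentage: 590/1440 × 100 ≈ 40.97%


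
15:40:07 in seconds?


Hours: 15 × 3600 = 54000
Minutes: 40 × 60 = 2400
Seconds: 7
Total = 54000 + 2400 + 7 = 56407

56407 seconds


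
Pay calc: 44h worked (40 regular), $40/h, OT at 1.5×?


$1840.00

Regular: 40h × $40 = $1600.00
Overtime: 44 - 40 = 4h
OT pay: 4h × $40 × 1.5 = $240.00
Total = $1600.00 + $240.00 = $1840.00


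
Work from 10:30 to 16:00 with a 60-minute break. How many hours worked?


4h 30m (270 minutes)

Total time = (16×60+0) - (10×60+30)
= 960 - 630 = 330 min
Minus break: 330 - 60 = 270 min
= 4h 30m


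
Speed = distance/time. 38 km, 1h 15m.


Distance: 38 km
Time: 1h 15m = 75 min = 75/60 = 5/4 hours
Speed = 38 ÷ (5/4) = 38 × 4 / 5 = 152/5 = 30.4 km/h

30.4 km/h


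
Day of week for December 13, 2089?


Tuesday

Zeller's congruence:
q=13, m=12, k=89, j=20
h = (13 + ⌊13×13/5⌋ + 89 + ⌊89/4⌋ + ⌊20/4⌋ - 2×20) mod 7
= (13 + 33 + 89 + 22 + 5 - 40) mod 7
= 122 mod 7 = 3
h=3 → Tuesday


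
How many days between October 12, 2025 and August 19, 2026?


311 days

From October 12, 2025 to August 19, 2026
Rest of October 2025: 31 - 12 = 19
Full months: November 30, December 31, January 31, February 2026 28, March 31, April 30, May 31, June 30, July 31
Days into August 2026: 19
Total = 19 + 30 + 31 + 31 + 28 + 31 + 30 + 31 + 30 + 31 + 19 = 311 days


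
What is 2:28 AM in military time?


Input: 2:28 AM
AM hour stays: 2

02:28


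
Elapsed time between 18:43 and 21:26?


2h 43m

End time in minutes: 21×60 + 26 = 1286
Start time in minutes: 18×60 + 43 = 1123
Difference = 1286 - 1123 = 163 minutes
= 2 hours 43 minutes


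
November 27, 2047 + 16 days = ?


December 13, 2047

Start: November 27, 2047
Add 16 days
November 27 → December 1: 30 - 27 + 1 = 4 days (16 - 4 = 12 left)
December 1 + 12 = December 13, 2047


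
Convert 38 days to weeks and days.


Weeks: 38 ÷ 7 = 5 remainder 3

5 weeks 3 days


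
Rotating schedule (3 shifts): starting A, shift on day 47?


Shift B

Shifts: A, B, C
Start: A (index 0)
Day 47: (0 + 47 - 1) mod 3
= 46 mod 3
= 1
Index 1 → shift B


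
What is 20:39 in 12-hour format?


Hour: 20
20 - 12 = 8 → PM

8:39 PM


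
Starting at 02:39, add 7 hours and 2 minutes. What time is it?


09:41

Start: 159 minutes from midnight
Add: 422 minutes
Total: 581 minutes
Hours: 581 ÷ 60 = 9 remainder 41


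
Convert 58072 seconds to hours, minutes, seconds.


Hours: 58072 ÷ 3600 = 16 remainder 472
Minutes: 472 ÷ 60 = 7 remainder 52
Seconds: 52

16h 7m 52s


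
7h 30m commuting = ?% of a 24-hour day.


31.3%

Time: 450 minutes
Day: 1440 minutes
Percentage = (450/1440) × 100 ≈ 31.3%


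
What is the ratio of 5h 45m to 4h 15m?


Duration 1: 345 minutes
Duration 2: 255 minutes
Ratio = 345:255
GCD = 15
Simplified = 23:17
As a decimal: 23/17 ≈ 1.35

23:17 (1.35)


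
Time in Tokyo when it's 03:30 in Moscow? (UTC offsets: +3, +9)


09:30

Time difference = UTC+9 - UTC+3 = +6 hours
New hour = (3 + 6) mod 24
= 9 mod 24 = 9
Minutes unchanged → 09:30


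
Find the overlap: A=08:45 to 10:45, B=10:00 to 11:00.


45 minutes

Meeting A: 525-645 (in minutes from midnight)
Meeting B: 600-660
Overlap start = max(525, 600) = 600
Overlap end = min(645, 660) = 645
Overlap = max(0, 645 - 600) = 45 min


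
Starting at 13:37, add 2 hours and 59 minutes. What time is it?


Start: 817 minutes from midnight
Add: 179 minutes
Total: 996 minutes
Hours: 996 ÷ 60 = 16 remainder 36

16:36


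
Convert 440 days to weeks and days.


62 weeks 6 days

Weeks: 440 ÷ 7 = 62 remainder 6


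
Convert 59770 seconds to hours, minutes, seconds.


16h 36m 10s

Hours: 59770 ÷ 3600 = 16 remainder 2170
Minutes: 2170 ÷ 60 = 36 remainder 10
Seconds: 10


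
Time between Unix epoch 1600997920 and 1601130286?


132366 seconds (36.8 hours / 1.53 days)

Difference = 1601130286 - 1600997920 = 132366 seconds
In hours: 132366 / 3600 ≈ 36.8
In days: 132366 / 86400 ≈ 1.53
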